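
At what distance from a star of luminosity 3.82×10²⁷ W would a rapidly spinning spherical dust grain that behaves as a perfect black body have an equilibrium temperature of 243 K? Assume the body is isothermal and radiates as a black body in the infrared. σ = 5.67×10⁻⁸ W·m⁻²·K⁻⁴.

d ≈ 6.20×10¹¹ m

For an isothermal black-emitting sphere, (1−a)S·πr² = σ·4πr²·T⁴ ⇒ S = 4σT⁴/(1−a).
S = 4·5.67×10⁻⁸·(243)⁴/1.00 = 790.8 W/m².
Flux falls as S = L/(4πd²), so d = √(L/(4πS)) = √(3.82×10²⁷/(4π·790.8)).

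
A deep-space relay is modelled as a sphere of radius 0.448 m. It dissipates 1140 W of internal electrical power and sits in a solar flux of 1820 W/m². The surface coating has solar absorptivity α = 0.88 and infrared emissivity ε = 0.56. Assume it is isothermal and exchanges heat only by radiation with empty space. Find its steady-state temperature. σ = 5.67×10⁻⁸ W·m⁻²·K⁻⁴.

At steady state, absorbed solar power + internal power = radiated power.
Absorbed: α·S·A_cross = 0.88·1820·0.6305 = 1010 W (cross-section πr²).
Total input = 1010 + 1140 = 2150 W.
Radiated: εσ·A_surf·T⁴ with A_surf = 4πr² = 2.522 m².
T⁴ = 2150/(0.56·5.67×10⁻⁸·2.522) = 2.685×10¹⁰ K⁴.

T ≈ 405 K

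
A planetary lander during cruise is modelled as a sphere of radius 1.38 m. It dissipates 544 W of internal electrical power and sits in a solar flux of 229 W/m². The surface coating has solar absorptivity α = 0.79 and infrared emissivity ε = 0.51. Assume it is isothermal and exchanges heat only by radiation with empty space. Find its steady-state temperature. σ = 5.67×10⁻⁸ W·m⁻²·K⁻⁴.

T ≈ 220 K

At steady state, absorbed solar power + internal power = radiated power.
Absorbed: α·S·A_cross = 0.79·229·5.983 = 1082 W (cross-section πr²).
Total input = 1082 + 544 = 1626 W.
Radiated: εσ·A_surf·T⁴ with A_surf = 4πr² = 23.93 m².
T⁴ = 1626/(0.51·5.67×10⁻⁸·23.93) = 2.350×10⁹ K⁴.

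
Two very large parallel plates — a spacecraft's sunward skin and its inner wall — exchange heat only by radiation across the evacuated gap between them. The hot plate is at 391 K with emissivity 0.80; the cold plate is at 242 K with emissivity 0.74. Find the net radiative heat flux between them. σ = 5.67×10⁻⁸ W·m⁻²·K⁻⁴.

q ≈ 706 W/m²

For two infinite grey parallel plates, q = σ(T₁⁴ − T₂⁴)/(1/ε₁ + 1/ε₂ − 1).
T₁⁴ − T₂⁴ = 2.337×10¹⁰ − 3.430×10⁹ = 1.994×10¹⁰ K⁴.
1/ε₁ + 1/ε₂ − 1 = 1.250 + 1.351 − 1 = 1.601.
q = 5.67×10⁻⁸ × 1.994×10¹⁰ / 1.601.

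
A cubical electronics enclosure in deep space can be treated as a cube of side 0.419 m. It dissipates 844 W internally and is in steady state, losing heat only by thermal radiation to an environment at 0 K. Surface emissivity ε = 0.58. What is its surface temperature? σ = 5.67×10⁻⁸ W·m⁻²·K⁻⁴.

Steady state: internal power = radiated power, P = εσA T⁴.
Radiating area A = 6L² = 1.053 m².
T⁴ = P/(εσA) = 844/(0.58·5.67×10⁻⁸·1.053) = 2.436×10¹⁰ K⁴.
T = (2.436×10¹⁰)^(1/4).

T ≈ 395 K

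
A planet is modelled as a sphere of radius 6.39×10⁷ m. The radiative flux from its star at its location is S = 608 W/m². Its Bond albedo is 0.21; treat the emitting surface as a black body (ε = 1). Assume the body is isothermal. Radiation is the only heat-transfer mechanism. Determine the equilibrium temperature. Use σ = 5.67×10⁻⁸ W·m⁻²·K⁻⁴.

At equilibrium, absorbed power = emitted power.
Absorbing cross-section = πr² = 1.283×10¹⁶ m²; emitting surface = 4πr² = 5.131×10¹⁶ m² (ratio 4).
(1−a)S·A_cross = εσ·A_surf·T⁴  ⇒  T⁴ = (1−a)S/(4σ).
T⁴ = 0.790·608/(4·5.67×10⁻⁸) = 2.118×10⁹ K⁴.
T = (2.118×10⁹)^(1/4).

T ≈ 215 K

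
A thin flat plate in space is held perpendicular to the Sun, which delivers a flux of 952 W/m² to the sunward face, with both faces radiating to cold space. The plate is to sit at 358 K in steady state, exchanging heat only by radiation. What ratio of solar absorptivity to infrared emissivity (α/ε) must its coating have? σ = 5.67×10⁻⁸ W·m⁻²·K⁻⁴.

α/ε ≈ 1.96

Balance: αS·A = εσ·2A·T⁴ ⇒ α/ε = 2σT⁴/S.
α/ε = 2·5.67×10⁻⁸·(358)⁴/952 = 2·5.67×10⁻⁸·1.643×10¹⁰/952.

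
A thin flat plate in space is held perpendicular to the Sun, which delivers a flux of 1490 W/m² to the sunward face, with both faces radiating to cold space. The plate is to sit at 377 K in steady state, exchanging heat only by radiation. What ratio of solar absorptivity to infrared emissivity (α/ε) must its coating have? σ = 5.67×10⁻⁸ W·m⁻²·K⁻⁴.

α/ε ≈ 1.54

Balance: αS·A = εσ·2A·T⁴ ⇒ α/ε = 2σT⁴/S.
α/ε = 2·5.67×10⁻⁸·(377)⁴/1490 = 2·5.67×10⁻⁸·2.020×10¹⁰/1490.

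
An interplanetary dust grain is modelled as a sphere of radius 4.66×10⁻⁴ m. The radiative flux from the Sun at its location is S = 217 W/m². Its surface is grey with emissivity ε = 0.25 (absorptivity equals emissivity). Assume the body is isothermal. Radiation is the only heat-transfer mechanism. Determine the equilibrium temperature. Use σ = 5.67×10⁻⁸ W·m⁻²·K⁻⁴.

T ≈ 176 K

At equilibrium, absorbed power = emitted power.
Absorbing cross-section = πr² = 6.822×10⁻⁷ m²; emitting surface = 4πr² = 2.729×10⁻⁶ m² (ratio 4).
εS·A_cross = εσ·A_surf·T⁴  ⇒  T⁴ = S/(4σ)   (ε cancels).
T⁴ = 217/(4·5.67×10⁻⁸) = 9.568×10⁸ K⁴.
T = (9.568×10⁸)^(1/4).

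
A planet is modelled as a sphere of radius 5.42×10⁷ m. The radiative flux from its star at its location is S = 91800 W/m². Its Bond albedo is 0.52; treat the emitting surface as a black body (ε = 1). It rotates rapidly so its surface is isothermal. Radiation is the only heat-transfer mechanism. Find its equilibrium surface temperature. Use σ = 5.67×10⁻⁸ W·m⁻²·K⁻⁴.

T ≈ 664 K

At equilibrium, absorbed power = emitted power.
Absorbing cross-section = πr² = 9.229×10¹⁵ m²; emitting surface = 4πr² = 3.692×10¹⁶ m² (ratio 4).
(1−a)S·A_cross = εσ·A_surf·T⁴  ⇒  T⁴ = (1−a)S/(4σ).
T⁴ = 0.480·91800/(4·5.67×10⁻⁸) = 1.943×10¹¹ K⁴.
T = (1.943×10¹¹)^(1/4).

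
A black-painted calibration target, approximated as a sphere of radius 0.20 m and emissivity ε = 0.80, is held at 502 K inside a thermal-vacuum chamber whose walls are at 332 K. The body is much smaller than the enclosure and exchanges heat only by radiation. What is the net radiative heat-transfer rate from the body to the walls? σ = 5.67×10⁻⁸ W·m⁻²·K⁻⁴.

For a small grey body in a large enclosure: P_net = εσA(T_body⁴ − T_wall⁴).
A = 4πr² = 0.5027 m²; T_body⁴ − T_wall⁴ = 6.351×10¹⁰ − 1.215×10¹⁰ = 5.136×10¹⁰ K⁴.
|P_net| = 0.80·5.67×10⁻⁸·0.5027·5.136×10¹⁰.

P_net ≈ 1170 W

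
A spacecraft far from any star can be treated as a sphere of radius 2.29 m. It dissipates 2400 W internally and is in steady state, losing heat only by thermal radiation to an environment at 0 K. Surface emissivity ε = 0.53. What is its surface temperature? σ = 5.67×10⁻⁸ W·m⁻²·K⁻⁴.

Steady state: internal power = radiated power, P = εσA T⁴.
Radiating area A = 4πr² = 65.90 m².
T⁴ = P/(εσA) = 2400/(0.53·5.67×10⁻⁸·65.90) = 1.212×10⁹ K⁴.
T = (1.212×10⁹)^(1/4).

T ≈ 187 K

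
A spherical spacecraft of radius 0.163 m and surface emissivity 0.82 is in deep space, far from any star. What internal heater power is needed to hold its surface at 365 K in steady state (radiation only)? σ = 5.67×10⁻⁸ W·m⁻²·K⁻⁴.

P = εσ·4πr²·T⁴.
4πr² = 0.3339 m²; T⁴ = 1.775×10¹⁰ K⁴.
P = 0.82·5.67×10⁻⁸·0.3339·1.775×10¹⁰.

P ≈ 276 W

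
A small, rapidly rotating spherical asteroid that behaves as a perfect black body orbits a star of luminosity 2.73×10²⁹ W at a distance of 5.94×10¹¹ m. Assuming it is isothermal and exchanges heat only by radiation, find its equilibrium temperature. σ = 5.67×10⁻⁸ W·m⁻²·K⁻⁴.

T ≈ 722 K

First find the stellar flux at distance d: S = L/(4πd²) = 2.73×10²⁹/(4π·(5.94×10¹¹)²) = 61570 W/m².
For an isothermal sphere, absorbed (1−a)S·πr² = emitted σ·4πr²·T⁴, so T⁴ = (1−a)S/(4σ).
T⁴ = 1.00·61570/(4·5.67×10⁻⁸) = 2.715×10¹¹ K⁴.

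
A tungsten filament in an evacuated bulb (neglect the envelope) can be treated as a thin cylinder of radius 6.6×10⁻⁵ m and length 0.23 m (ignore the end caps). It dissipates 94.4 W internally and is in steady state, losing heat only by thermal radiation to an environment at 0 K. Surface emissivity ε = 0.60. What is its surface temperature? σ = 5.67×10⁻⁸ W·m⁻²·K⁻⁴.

T ≈ 2320 K

Steady state: internal power = radiated power, P = εσA T⁴.
Radiating area A = 2πrL = 9.538×10⁻⁵ m².
T⁴ = P/(εσA) = 94.4/(0.60·5.67×10⁻⁸·9.538×10⁻⁵) = 2.909×10¹³ K⁴.
T = (2.909×10¹³)^(1/4).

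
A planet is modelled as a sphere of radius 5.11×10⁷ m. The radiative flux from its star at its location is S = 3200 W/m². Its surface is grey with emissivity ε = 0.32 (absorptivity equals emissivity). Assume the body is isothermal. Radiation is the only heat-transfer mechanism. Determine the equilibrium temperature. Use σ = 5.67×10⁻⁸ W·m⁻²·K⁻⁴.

At equilibrium, absorbed power = emitted power.
Absorbing cross-section = πr² = 8.203×10¹⁵ m²; emitting surface = 4πr² = 3.281×10¹⁶ m² (ratio 4).
εS·A_cross = εσ·A_surf·T⁴  ⇒  T⁴ = S/(4σ)   (ε cancels).
T⁴ = 3200/(4·5.67×10⁻⁸) = 1.411×10¹⁰ K⁴.
T = (1.411×10¹⁰)^(1/4).

T ≈ 345 K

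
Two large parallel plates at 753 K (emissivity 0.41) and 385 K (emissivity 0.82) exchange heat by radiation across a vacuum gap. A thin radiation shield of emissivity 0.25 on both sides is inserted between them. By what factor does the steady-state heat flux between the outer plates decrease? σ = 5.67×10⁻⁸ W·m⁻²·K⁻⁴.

Without shield: q₀ = σΔ(T⁴)/(1/ε₁+1/ε₂−1) with denominator 2.659.
With shield the two gaps are in series; the resistances add: (1/ε₁+1/ε_s−1)+(1/ε_s+1/ε₂−1) = 5.439+4.220 = 9.659.
Heat-flux ratio q₀/q = 9.659/2.659.

factor ≈ 3.63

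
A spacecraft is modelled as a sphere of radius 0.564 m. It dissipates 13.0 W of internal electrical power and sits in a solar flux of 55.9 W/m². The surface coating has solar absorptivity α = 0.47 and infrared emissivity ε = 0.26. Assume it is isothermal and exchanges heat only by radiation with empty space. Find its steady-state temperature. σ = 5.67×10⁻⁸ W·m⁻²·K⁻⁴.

At steady state, absorbed solar power + internal power = radiated power.
Absorbed: α·S·A_cross = 0.47·55.9·0.9993 = 26.26 W (cross-section πr²).
Total input = 26.26 + 13.0 = 39.26 W.
Radiated: εσ·A_surf·T⁴ with A_surf = 4πr² = 3.997 m².
T⁴ = 39.26/(0.26·5.67×10⁻⁸·3.997) = 6.662×10⁸ K⁴.

T ≈ 161 K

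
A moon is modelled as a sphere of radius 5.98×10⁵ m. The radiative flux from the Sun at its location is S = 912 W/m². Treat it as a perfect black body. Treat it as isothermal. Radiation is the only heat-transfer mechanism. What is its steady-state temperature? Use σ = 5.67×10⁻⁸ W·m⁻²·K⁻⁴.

T ≈ 252 K

At equilibrium, absorbed power = emitted power.
Absorbing cross-section = πr² = 1.123×10¹² m²; emitting surface = 4πr² = 4.494×10¹² m² (ratio 4).
S·A_cross = εσ·A_surf·T⁴  ⇒  T⁴ = S/(4σ).
T⁴ = 1.00·912/(4·5.67×10⁻⁸) = 4.021×10⁹ K⁴.
T = (4.021×10⁹)^(1/4).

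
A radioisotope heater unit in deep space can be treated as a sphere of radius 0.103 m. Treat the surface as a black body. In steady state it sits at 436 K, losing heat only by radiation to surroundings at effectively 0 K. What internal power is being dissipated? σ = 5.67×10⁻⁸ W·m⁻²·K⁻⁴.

P ≈ 273 W

Steady state: P = εσA T⁴.
A = 4πr² = 0.1333 m²; T⁴ = (436)⁴ = 3.614×10¹⁰ K⁴.
P = 1.0 × 5.67×10⁻⁸ × 0.1333 × 3.614×10¹⁰.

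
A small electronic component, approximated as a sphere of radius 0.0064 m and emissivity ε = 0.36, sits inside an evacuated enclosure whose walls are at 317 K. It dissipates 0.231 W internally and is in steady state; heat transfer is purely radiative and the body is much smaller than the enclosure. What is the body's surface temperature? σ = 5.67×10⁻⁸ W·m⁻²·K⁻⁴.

For a small grey body in a large enclosure, net radiated power = εσA(T⁴ − T_w⁴).
Steady state: P = εσA(T⁴ − T_w⁴) with A = 4πr² = 5.147×10⁻⁴ m².
T⁴ = P/(εσA) + T_w⁴ = 0.231/(0.36·5.67×10⁻⁸·5.147×10⁻⁴) + (317)⁴
    = 2.199×10¹⁰ + 1.010×10¹⁰ = 3.208×10¹⁰ K⁴.

T ≈ 423 K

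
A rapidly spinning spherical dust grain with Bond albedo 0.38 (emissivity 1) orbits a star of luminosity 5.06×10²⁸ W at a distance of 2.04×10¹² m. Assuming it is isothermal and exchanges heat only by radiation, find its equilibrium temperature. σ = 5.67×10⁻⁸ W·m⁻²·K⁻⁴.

T ≈ 227 K

First find the stellar flux at distance d: S = L/(4πd²) = 5.06×10²⁸/(4π·(2.04×10¹²)²) = 967.6 W/m².
For an isothermal sphere, absorbed (1−a)S·πr² = emitted σ·4πr²·T⁴, so T⁴ = (1−a)S/(4σ).
T⁴ = 0.620·967.6/(4·5.67×10⁻⁸) = 2.645×10⁹ K⁴.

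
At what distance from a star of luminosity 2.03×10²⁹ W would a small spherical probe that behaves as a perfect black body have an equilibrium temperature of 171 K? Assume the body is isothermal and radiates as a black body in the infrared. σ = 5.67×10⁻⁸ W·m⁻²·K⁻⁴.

For an isothermal black-emitting sphere, (1−a)S·πr² = σ·4πr²·T⁴ ⇒ S = 4σT⁴/(1−a).
S = 4·5.67×10⁻⁸·(171)⁴/1.00 = 193.9 W/m².
Flux falls as S = L/(4πd²), so d = √(L/(4πS)) = √(2.03×10²⁹/(4π·193.9)).

d ≈ 9.13×10¹² m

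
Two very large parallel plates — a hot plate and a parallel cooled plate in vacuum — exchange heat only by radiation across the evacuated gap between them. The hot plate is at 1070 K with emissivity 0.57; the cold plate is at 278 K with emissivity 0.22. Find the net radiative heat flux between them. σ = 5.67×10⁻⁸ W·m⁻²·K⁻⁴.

q ≈ 14000 W/m²

For two infinite grey parallel plates, q = σ(T₁⁴ − T₂⁴)/(1/ε₁ + 1/ε₂ − 1).
T₁⁴ − T₂⁴ = 1.311×10¹² − 5.973×10⁹ = 1.305×10¹² K⁴.
1/ε₁ + 1/ε₂ − 1 = 1.754 + 4.545 − 1 = 5.300.
q = 5.67×10⁻⁸ × 1.305×10¹² / 5.300.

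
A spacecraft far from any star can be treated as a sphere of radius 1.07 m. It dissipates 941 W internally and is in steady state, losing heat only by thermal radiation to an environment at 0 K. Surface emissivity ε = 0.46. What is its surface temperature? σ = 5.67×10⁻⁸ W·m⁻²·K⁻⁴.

T ≈ 224 K

Steady state: internal power = radiated power, P = εσA T⁴.
Radiating area A = 4πr² = 14.39 m².
T⁴ = P/(εσA) = 941/(0.46·5.67×10⁻⁸·14.39) = 2.508×10⁹ K⁴.
T = (2.508×10⁹)^(1/4).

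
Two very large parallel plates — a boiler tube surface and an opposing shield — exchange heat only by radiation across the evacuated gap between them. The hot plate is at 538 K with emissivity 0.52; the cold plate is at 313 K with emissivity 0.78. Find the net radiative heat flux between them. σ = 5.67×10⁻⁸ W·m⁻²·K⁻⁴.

q ≈ 1910 W/m²

For two infinite grey parallel plates, q = σ(T₁⁴ − T₂⁴)/(1/ε₁ + 1/ε₂ − 1).
T₁⁴ − T₂⁴ = 8.378×10¹⁰ − 9.598×10⁹ = 7.418×10¹⁰ K⁴.
1/ε₁ + 1/ε₂ − 1 = 1.923 + 1.282 − 1 = 2.205.
q = 5.67×10⁻⁸ × 7.418×10¹⁰ / 2.205.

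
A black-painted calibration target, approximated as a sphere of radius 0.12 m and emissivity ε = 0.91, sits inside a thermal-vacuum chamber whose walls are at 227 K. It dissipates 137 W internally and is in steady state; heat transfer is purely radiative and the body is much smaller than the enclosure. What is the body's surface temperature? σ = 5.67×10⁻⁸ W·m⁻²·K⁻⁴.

For a small grey body in a large enclosure, net radiated power = εσA(T⁴ − T_w⁴).
Steady state: P = εσA(T⁴ − T_w⁴) with A = 4πr² = 0.1810 m².
T⁴ = P/(εσA) + T_w⁴ = 137/(0.91·5.67×10⁻⁸·0.1810) + (227)⁴
    = 1.467×10¹⁰ + 2.655×10⁹ = 1.733×10¹⁰ K⁴.

T ≈ 363 K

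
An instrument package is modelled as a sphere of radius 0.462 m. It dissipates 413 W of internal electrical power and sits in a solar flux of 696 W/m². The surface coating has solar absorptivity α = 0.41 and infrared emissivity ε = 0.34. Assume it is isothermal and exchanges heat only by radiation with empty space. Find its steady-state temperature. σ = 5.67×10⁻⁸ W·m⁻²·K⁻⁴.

At steady state, absorbed solar power + internal power = radiated power.
Absorbed: α·S·A_cross = 0.41·696·0.6706 = 191.3 W (cross-section πr²).
Total input = 191.3 + 413 = 604.3 W.
Radiated: εσ·A_surf·T⁴ with A_surf = 4πr² = 2.682 m².
T⁴ = 604.3/(0.34·5.67×10⁻⁸·2.682) = 1.169×10¹⁰ K⁴.

T ≈ 329 K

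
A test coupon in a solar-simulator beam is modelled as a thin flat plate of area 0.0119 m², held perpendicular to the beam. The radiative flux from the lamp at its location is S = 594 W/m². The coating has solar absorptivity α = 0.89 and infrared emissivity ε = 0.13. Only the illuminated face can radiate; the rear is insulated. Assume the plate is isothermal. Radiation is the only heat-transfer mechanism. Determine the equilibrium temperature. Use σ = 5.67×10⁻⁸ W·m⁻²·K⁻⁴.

At equilibrium, absorbed power = emitted power.
Absorbing cross-section = A = 0.01190 m²; emitting surface = A = 0.01190 m² (ratio 1).
αS·A_cross = εσ·A_surf·T⁴  ⇒  T⁴ = αS/(ε·1σ).
T⁴ = 0.890·594/(0.13·1·5.67×10⁻⁸) = 7.172×10¹⁰ K⁴.
T = (7.172×10¹⁰)^(1/4).

T ≈ 518 K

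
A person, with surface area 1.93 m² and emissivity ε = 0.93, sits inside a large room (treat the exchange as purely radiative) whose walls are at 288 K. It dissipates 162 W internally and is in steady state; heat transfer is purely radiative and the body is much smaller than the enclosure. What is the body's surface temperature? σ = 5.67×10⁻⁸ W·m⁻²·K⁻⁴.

For a small grey body in a large enclosure, net radiated power = εσA(T⁴ − T_w⁴).
Steady state: P = εσA(T⁴ − T_w⁴) with A = 1.93 m².
T⁴ = P/(εσA) + T_w⁴ = 162/(0.93·5.67×10⁻⁸·1.930) + (288)⁴
    = 1.592×10⁹ + 6.880×10⁹ = 8.472×10⁹ K⁴.

T ≈ 303 K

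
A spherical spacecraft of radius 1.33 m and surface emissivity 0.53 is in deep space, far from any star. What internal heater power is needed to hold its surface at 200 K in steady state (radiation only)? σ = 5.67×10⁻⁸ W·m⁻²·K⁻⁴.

P = εσ·4πr²·T⁴.
4πr² = 22.23 m²; T⁴ = 1.600×10⁹ K⁴.
P = 0.53·5.67×10⁻⁸·22.23·1.600×10⁹.

P ≈ 1070 W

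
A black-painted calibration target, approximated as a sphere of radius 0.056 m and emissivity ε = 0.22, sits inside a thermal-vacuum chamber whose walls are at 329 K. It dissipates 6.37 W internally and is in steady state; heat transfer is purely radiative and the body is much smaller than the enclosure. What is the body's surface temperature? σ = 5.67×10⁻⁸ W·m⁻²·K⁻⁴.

For a small grey body in a large enclosure, net radiated power = εσA(T⁴ − T_w⁴).
Steady state: P = εσA(T⁴ − T_w⁴) with A = 4πr² = 0.03941 m².
T⁴ = P/(εσA) + T_w⁴ = 6.37/(0.22·5.67×10⁻⁸·0.03941) + (329)⁴
    = 1.296×10¹⁰ + 1.172×10¹⁰ = 2.467×10¹⁰ K⁴.

T ≈ 396 K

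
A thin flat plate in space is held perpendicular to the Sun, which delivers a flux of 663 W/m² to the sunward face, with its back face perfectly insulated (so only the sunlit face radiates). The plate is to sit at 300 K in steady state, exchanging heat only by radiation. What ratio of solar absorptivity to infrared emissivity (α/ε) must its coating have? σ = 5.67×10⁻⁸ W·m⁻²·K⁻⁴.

Balance: αS·A = εσ·1A·T⁴ ⇒ α/ε = σT⁴/S.
α/ε = 5.67×10⁻⁸·(300)⁴/663 = 5.67×10⁻⁸·8.100×10⁹/663.

α/ε ≈ 0.693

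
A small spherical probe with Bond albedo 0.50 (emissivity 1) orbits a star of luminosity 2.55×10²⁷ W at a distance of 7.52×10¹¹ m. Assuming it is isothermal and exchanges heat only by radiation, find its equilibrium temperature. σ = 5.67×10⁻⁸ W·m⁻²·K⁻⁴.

First find the stellar flux at distance d: S = L/(4πd²) = 2.55×10²⁷/(4π·(7.52×10¹¹)²) = 358.8 W/m².
For an isothermal sphere, absorbed (1−a)S·πr² = emitted σ·4πr²·T⁴, so T⁴ = (1−a)S/(4σ).
T⁴ = 0.500·358.8/(4·5.67×10⁻⁸) = 7.911×10⁸ K⁴.

T ≈ 168 K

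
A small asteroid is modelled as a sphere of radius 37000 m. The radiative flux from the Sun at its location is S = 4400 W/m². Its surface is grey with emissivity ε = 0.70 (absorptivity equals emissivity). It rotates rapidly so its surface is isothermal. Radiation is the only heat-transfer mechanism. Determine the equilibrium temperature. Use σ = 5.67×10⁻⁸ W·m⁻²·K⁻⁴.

T ≈ 373 K

At equilibrium, absorbed power = emitted power.
Absorbing cross-section = πr² = 4.301×10⁹ m²; emitting surface = 4πr² = 1.720×10¹⁰ m² (ratio 4).
εS·A_cross = εσ·A_surf·T⁴  ⇒  T⁴ = S/(4σ)   (ε cancels).
T⁴ = 4400/(4·5.67×10⁻⁸) = 1.940×10¹⁰ K⁴.
T = (1.940×10¹⁰)^(1/4).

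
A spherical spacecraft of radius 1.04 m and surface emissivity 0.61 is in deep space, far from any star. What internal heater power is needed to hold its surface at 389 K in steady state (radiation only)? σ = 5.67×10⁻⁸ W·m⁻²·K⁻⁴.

P = εσ·4πr²·T⁴.
4πr² = 13.59 m²; T⁴ = 2.290×10¹⁰ K⁴.
P = 0.61·5.67×10⁻⁸·13.59·2.290×10¹⁰.

P ≈ 10800 W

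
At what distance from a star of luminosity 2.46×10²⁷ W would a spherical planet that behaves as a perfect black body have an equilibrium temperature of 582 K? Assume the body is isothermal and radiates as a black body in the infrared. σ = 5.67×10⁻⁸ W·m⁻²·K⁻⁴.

For an isothermal black-emitting sphere, (1−a)S·πr² = σ·4πr²·T⁴ ⇒ S = 4σT⁴/(1−a).
S = 4·5.67×10⁻⁸·(582)⁴/1.00 = 26020 W/m².
Flux falls as S = L/(4πd²), so d = √(L/(4πS)) = √(2.46×10²⁷/(4π·26020)).

d ≈ 8.67×10¹⁰ m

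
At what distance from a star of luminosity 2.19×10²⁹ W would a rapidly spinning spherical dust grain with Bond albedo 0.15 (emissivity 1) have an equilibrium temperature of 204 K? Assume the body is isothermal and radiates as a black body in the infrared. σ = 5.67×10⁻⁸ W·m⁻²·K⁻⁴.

d ≈ 6.14×10¹² m

For an isothermal black-emitting sphere, (1−a)S·πr² = σ·4πr²·T⁴ ⇒ S = 4σT⁴/(1−a).
S = 4·5.67×10⁻⁸·(204)⁴/0.850 = 462.1 W/m².
Flux falls as S = L/(4πd²), so d = √(L/(4πS)) = √(2.19×10²⁹/(4π·462.1)).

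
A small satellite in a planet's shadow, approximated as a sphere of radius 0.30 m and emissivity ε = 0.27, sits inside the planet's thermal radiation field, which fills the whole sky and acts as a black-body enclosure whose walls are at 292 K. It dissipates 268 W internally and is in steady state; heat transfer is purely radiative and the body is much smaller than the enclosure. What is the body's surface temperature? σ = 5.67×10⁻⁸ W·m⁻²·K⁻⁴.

T ≈ 388 K

For a small grey body in a large enclosure, net radiated power = εσA(T⁴ − T_w⁴).
Steady state: P = εσA(T⁴ − T_w⁴) with A = 4πr² = 1.131 m².
T⁴ = P/(εσA) + T_w⁴ = 268/(0.27·5.67×10⁻⁸·1.131) + (292)⁴
    = 1.548×10¹⁰ + 7.270×10⁹ = 2.275×10¹⁰ K⁴.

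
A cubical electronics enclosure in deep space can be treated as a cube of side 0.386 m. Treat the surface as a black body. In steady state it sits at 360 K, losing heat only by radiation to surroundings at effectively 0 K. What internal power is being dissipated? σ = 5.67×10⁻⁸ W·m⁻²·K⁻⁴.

Steady state: P = εσA T⁴.
A = 6L² = 0.8940 m²; T⁴ = (360)⁴ = 1.680×10¹⁰ K⁴.
P = 1.0 × 5.67×10⁻⁸ × 0.8940 × 1.680×10¹⁰.

P ≈ 851 W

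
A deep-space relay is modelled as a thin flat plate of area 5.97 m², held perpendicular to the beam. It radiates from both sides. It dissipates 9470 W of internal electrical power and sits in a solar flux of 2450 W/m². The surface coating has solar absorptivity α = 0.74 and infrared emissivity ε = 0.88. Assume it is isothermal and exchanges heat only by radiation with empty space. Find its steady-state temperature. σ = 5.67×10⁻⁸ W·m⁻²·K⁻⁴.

T ≈ 430 K

At steady state, absorbed solar power + internal power = radiated power.
Absorbed: α·S·A_cross = 0.74·2450·5.970 = 10820 W (cross-section A).
Total input = 10820 + 9470 = 20290 W.
Radiated: εσ·A_surf·T⁴ with A_surf = 2A = 11.94 m².
T⁴ = 20290/(0.88·5.67×10⁻⁸·11.94) = 3.406×10¹⁰ K⁴.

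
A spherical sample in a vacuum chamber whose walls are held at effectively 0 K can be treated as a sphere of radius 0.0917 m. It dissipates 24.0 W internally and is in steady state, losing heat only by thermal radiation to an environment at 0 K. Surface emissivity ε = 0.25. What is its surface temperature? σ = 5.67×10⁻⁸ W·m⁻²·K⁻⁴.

T ≈ 356 K

Steady state: internal power = radiated power, P = εσA T⁴.
Radiating area A = 4πr² = 0.1057 m².
T⁴ = P/(εσA) = 24.0/(0.25·5.67×10⁻⁸·0.1057) = 1.602×10¹⁰ K⁴.
T = (1.602×10¹⁰)^(1/4).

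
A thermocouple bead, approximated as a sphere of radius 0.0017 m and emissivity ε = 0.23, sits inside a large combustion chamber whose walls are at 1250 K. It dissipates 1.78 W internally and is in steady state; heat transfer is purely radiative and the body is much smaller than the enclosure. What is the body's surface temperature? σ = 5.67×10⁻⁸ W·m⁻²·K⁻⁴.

For a small grey body in a large enclosure, net radiated power = εσA(T⁴ − T_w⁴).
Steady state: P = εσA(T⁴ − T_w⁴) with A = 4πr² = 3.632×10⁻⁵ m².
T⁴ = P/(εσA) + T_w⁴ = 1.78/(0.23·5.67×10⁻⁸·3.632×10⁻⁵) + (1250)⁴
    = 3.758×10¹² + 2.441×10¹² = 6.200×10¹² K⁴.

T ≈ 1580 K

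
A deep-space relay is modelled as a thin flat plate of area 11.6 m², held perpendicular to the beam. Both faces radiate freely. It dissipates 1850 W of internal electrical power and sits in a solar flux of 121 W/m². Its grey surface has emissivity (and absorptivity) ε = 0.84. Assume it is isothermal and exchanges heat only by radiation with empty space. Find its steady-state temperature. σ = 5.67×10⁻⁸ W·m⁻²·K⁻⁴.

At steady state, absorbed solar power + internal power = radiated power.
Absorbed: α·S·A_cross = 0.84·121·11.60 = 1179 W (cross-section A).
Total input = 1179 + 1850 = 3029 W.
Radiated: εσ·A_surf·T⁴ with A_surf = 2A = 23.20 m².
T⁴ = 3029/(0.84·5.67×10⁻⁸·23.20) = 2.741×10⁹ K⁴.

T ≈ 229 K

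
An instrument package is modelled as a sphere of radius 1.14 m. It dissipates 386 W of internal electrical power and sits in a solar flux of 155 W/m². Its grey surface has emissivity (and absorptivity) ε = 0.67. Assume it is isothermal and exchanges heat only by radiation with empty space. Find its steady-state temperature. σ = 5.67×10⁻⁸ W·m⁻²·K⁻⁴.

At steady state, absorbed solar power + internal power = radiated power.
Absorbed: α·S·A_cross = 0.67·155·4.083 = 424.0 W (cross-section πr²).
Total input = 424.0 + 386 = 810.0 W.
Radiated: εσ·A_surf·T⁴ with A_surf = 4πr² = 16.33 m².
T⁴ = 810.0/(0.67·5.67×10⁻⁸·16.33) = 1.306×10⁹ K⁴.

T ≈ 190 K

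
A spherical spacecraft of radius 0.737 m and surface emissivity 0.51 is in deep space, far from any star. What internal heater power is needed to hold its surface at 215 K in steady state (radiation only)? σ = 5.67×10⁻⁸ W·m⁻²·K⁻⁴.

P = εσ·4πr²·T⁴.
4πr² = 6.826 m²; T⁴ = 2.137×10⁹ K⁴.
P = 0.51·5.67×10⁻⁸·6.826·2.137×10⁹.

P ≈ 422 W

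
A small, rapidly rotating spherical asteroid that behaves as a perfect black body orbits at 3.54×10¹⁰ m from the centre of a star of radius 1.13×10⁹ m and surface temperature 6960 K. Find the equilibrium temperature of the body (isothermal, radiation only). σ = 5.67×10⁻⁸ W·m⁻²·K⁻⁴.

The star's surface emits σT_*⁴; at distance d the flux is S = σT_*⁴(R_*/d)².
S = 5.67×10⁻⁸·(6960)⁴·(1.13×10⁹/3.54×10¹⁰)² = 1.356×10⁵ W/m².
For an isothermal sphere T⁴ = (1−a)S/(4σ) = 5.978×10¹¹ K⁴.

T ≈ 879 K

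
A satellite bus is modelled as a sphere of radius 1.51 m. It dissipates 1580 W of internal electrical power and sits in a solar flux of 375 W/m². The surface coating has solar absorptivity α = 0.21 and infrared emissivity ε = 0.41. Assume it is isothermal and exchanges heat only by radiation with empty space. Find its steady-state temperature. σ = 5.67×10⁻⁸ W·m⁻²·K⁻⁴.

T ≈ 238 K

At steady state, absorbed solar power + internal power = radiated power.
Absorbed: α·S·A_cross = 0.21·375·7.163 = 564.1 W (cross-section πr²).
Total input = 564.1 + 1580 = 2144 W.
Radiated: εσ·A_surf·T⁴ with A_surf = 4πr² = 28.65 m².
T⁴ = 2144/(0.41·5.67×10⁻⁸·28.65) = 3.219×10⁹ K⁴.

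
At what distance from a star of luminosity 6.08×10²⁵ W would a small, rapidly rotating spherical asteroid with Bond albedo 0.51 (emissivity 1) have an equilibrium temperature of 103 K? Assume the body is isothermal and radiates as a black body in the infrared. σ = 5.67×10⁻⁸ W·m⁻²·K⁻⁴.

For an isothermal black-emitting sphere, (1−a)S·πr² = σ·4πr²·T⁴ ⇒ S = 4σT⁴/(1−a).
S = 4·5.67×10⁻⁸·(103)⁴/0.490 = 52.09 W/m².
Flux falls as S = L/(4πd²), so d = √(L/(4πS)) = √(6.08×10²⁵/(4π·52.09)).

d ≈ 3.05×10¹¹ m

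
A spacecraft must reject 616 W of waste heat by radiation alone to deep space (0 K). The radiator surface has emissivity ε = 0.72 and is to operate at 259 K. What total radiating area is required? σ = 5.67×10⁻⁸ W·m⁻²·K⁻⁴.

P = εσA T⁴ ⇒ A = P/(εσT⁴).
T⁴ = 4.500×10⁹ K⁴.
A = 616/(0.72 × 5.67×10⁻⁸ × 4.500×10⁹).

A ≈ 3.35 m²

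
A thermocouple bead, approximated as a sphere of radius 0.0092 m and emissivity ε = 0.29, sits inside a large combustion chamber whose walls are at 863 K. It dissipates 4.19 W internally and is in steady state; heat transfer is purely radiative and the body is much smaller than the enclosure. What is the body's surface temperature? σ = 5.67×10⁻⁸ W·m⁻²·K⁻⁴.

For a small grey body in a large enclosure, net radiated power = εσA(T⁴ − T_w⁴).
Steady state: P = εσA(T⁴ − T_w⁴) with A = 4πr² = 0.001064 m².
T⁴ = P/(εσA) + T_w⁴ = 4.19/(0.29·5.67×10⁻⁸·0.001064) + (863)⁴
    = 2.396×10¹¹ + 5.547×10¹¹ = 7.943×10¹¹ K⁴.

T ≈ 944 K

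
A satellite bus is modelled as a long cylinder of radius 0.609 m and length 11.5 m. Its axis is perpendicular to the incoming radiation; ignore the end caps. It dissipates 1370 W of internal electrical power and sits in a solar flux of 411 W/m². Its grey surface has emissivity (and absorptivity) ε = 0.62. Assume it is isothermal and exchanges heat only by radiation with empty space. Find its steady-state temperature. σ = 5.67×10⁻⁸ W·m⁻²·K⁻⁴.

T ≈ 238 K

At steady state, absorbed solar power + internal power = radiated power.
Absorbed: α·S·A_cross = 0.62·411·14.01 = 3569 W (cross-section 2rL).
Total input = 3569 + 1370 = 4939 W.
Radiated: εσ·A_surf·T⁴ with A_surf = 2πrL = 44.00 m².
T⁴ = 4939/(0.62·5.67×10⁻⁸·44.00) = 3.193×10⁹ K⁴.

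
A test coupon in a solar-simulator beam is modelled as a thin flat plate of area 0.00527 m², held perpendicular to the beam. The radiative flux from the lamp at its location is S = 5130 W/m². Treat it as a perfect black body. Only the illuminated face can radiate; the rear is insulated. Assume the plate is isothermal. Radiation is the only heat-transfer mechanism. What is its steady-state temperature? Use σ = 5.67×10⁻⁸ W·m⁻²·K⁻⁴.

At equilibrium, absorbed power = emitted power.
Absorbing cross-section = A = 0.005270 m²; emitting surface = A = 0.005270 m² (ratio 1).
S·A_cross = εσ·A_surf·T⁴  ⇒  T⁴ = S/(1σ).
T⁴ = 1.00·5130/(1·5.67×10⁻⁸) = 9.048×10¹⁰ K⁴.
T = (9.048×10¹⁰)^(1/4).

T ≈ 548 K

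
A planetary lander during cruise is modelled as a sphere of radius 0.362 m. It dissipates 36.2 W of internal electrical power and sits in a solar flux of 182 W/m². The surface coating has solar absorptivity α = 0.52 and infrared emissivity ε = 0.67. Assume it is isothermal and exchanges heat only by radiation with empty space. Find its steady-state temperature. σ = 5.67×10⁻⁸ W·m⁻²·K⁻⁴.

T ≈ 186 K

At steady state, absorbed solar power + internal power = radiated power.
Absorbed: α·S·A_cross = 0.52·182·0.4117 = 38.96 W (cross-section πr²).
Total input = 38.96 + 36.2 = 75.16 W.
Radiated: εσ·A_surf·T⁴ with A_surf = 4πr² = 1.647 m².
T⁴ = 75.16/(0.67·5.67×10⁻⁸·1.647) = 1.201×10⁹ K⁴.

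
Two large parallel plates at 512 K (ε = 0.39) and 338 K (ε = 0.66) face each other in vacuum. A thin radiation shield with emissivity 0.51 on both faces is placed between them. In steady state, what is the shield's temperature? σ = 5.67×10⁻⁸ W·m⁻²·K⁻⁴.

T_s ≈ 436 K

In steady state the net flux on the hot side equals that on the cold side.
σ(T₁⁴−T_s⁴)/D₁ = σ(T_s⁴−T₂⁴)/D₂, with D₁ = 1/ε₁+1/ε_s−1 = 3.525, D₂ = 1/ε_s+1/ε₂−1 = 2.476.
Solve for T_s⁴: T_s⁴ = (D₂·T₁⁴ + D₁·T₂⁴)/(D₁+D₂) = 3.602×10¹⁰ K⁴.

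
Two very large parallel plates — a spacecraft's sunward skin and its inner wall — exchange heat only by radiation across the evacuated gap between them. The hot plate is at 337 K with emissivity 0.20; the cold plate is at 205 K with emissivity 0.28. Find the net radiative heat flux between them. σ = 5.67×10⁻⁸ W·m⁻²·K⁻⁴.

For two infinite grey parallel plates, q = σ(T₁⁴ − T₂⁴)/(1/ε₁ + 1/ε₂ − 1).
T₁⁴ − T₂⁴ = 1.290×10¹⁰ − 1.766×10⁹ = 1.113×10¹⁰ K⁴.
1/ε₁ + 1/ε₂ − 1 = 5.000 + 3.571 − 1 = 7.571.
q = 5.67×10⁻⁸ × 1.113×10¹⁰ / 7.571.

q ≈ 83.4 W/m²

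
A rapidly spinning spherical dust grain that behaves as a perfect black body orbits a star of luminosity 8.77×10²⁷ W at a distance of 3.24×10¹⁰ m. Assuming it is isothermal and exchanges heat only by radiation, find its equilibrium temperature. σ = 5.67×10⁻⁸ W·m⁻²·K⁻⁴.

T ≈ 1310 K

First find the stellar flux at distance d: S = L/(4πd²) = 8.77×10²⁷/(4π·(3.24×10¹⁰)²) = 6.648×10⁵ W/m².
For an isothermal sphere, absorbed (1−a)S·πr² = emitted σ·4πr²·T⁴, so T⁴ = (1−a)S/(4σ).
T⁴ = 1.00·6.648×10⁵/(4·5.67×10⁻⁸) = 2.931×10¹² K⁴.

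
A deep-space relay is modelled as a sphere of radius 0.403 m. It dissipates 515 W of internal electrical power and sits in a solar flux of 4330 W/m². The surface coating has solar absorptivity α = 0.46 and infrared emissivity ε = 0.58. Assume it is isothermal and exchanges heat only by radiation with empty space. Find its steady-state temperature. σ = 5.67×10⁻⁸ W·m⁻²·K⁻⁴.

At steady state, absorbed solar power + internal power = radiated power.
Absorbed: α·S·A_cross = 0.46·4330·0.5102 = 1016 W (cross-section πr²).
Total input = 1016 + 515 = 1531 W.
Radiated: εσ·A_surf·T⁴ with A_surf = 4πr² = 2.041 m².
T⁴ = 1531/(0.58·5.67×10⁻⁸·2.041) = 2.281×10¹⁰ K⁴.

T ≈ 389 K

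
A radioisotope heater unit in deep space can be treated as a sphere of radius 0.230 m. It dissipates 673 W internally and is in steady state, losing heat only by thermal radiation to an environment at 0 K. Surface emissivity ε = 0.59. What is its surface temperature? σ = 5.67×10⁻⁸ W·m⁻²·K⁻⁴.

Steady state: internal power = radiated power, P = εσA T⁴.
Radiating area A = 4πr² = 0.6648 m².
T⁴ = P/(εσA) = 673/(0.59·5.67×10⁻⁸·0.6648) = 3.026×10¹⁰ K⁴.
T = (3.026×10¹⁰)^(1/4).

T ≈ 417 K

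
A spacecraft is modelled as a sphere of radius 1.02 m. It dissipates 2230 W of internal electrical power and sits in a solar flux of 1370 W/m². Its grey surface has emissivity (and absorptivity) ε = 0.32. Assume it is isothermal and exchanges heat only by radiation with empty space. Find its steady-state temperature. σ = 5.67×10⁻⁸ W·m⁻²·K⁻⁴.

T ≈ 353 K

At steady state, absorbed solar power + internal power = radiated power.
Absorbed: α·S·A_cross = 0.32·1370·3.269 = 1433 W (cross-section πr²).
Total input = 1433 + 2230 = 3663 W.
Radiated: εσ·A_surf·T⁴ with A_surf = 4πr² = 13.07 m².
T⁴ = 3663/(0.32·5.67×10⁻⁸·13.07) = 1.544×10¹⁰ K⁴.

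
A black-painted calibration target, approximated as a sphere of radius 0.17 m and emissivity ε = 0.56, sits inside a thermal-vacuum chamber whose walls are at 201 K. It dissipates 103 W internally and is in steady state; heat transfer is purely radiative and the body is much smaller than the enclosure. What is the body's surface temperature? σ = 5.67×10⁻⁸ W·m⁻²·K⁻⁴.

T ≈ 321 K

For a small grey body in a large enclosure, net radiated power = εσA(T⁴ − T_w⁴).
Steady state: P = εσA(T⁴ − T_w⁴) with A = 4πr² = 0.3632 m².
T⁴ = P/(εσA) + T_w⁴ = 103/(0.56·5.67×10⁻⁸·0.3632) + (201)⁴
    = 8.932×10⁹ + 1.632×10⁹ = 1.056×10¹⁰ K⁴.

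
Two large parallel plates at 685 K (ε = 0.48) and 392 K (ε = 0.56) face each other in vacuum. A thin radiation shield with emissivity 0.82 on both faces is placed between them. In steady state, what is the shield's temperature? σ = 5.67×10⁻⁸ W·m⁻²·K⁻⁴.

T_s ≈ 582 K

In steady state the net flux on the hot side equals that on the cold side.
σ(T₁⁴−T_s⁴)/D₁ = σ(T_s⁴−T₂⁴)/D₂, with D₁ = 1/ε₁+1/ε_s−1 = 2.303, D₂ = 1/ε_s+1/ε₂−1 = 2.005.
Solve for T_s⁴: T_s⁴ = (D₂·T₁⁴ + D₁·T₂⁴)/(D₁+D₂) = 1.151×10¹¹ K⁴.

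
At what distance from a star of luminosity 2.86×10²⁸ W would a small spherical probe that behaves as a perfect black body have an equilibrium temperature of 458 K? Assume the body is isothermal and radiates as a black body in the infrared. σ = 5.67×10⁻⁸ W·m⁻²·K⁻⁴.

For an isothermal black-emitting sphere, (1−a)S·πr² = σ·4πr²·T⁴ ⇒ S = 4σT⁴/(1−a).
S = 4·5.67×10⁻⁸·(458)⁴/1.00 = 9979 W/m².
Flux falls as S = L/(4πd²), so d = √(L/(4πS)) = √(2.86×10²⁸/(4π·9979)).

d ≈ 4.78×10¹¹ m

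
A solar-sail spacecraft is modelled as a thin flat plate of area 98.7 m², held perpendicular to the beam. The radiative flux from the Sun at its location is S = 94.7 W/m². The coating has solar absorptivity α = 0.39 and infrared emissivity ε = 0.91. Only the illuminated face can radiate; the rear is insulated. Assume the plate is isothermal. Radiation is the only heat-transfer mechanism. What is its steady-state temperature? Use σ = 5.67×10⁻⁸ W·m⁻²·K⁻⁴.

T ≈ 164 K

At equilibrium, absorbed power = emitted power.
Absorbing cross-section = A = 98.70 m²; emitting surface = A = 98.70 m² (ratio 1).
αS·A_cross = εσ·A_surf·T⁴  ⇒  T⁴ = αS/(ε·1σ).
T⁴ = 0.390·94.7/(0.91·1·5.67×10⁻⁸) = 7.158×10⁸ K⁴.
T = (7.158×10⁸)^(1/4).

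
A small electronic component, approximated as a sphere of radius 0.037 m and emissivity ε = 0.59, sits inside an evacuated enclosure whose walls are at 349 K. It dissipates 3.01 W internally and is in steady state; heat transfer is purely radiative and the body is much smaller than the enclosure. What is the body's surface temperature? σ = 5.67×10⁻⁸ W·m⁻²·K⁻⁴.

For a small grey body in a large enclosure, net radiated power = εσA(T⁴ − T_w⁴).
Steady state: P = εσA(T⁴ − T_w⁴) with A = 4πr² = 0.01720 m².
T⁴ = P/(εσA) + T_w⁴ = 3.01/(0.59·5.67×10⁻⁸·0.01720) + (349)⁴
    = 5.230×10⁹ + 1.484×10¹⁰ = 2.007×10¹⁰ K⁴.

T ≈ 376 K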